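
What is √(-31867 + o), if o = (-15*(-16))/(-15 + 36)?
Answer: I*√1560923/7 ≈ 178.48*I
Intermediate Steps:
o = 80/7 (o = 240/21 = 240*(1/21) = 80/7 ≈ 11.429)
√(-31867 + o) = √(-31867 + 80/7) = √(-222989/7) = I*√1560923/7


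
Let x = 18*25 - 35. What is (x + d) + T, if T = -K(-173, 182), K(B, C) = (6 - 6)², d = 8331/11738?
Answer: 4879601/11738 ≈ 415.71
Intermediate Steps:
d = 8331/11738 (d = 8331*(1/11738) = 8331/11738 ≈ 0.70975)
x = 415 (x = 450 - 35 = 415)
K(B, C) = 0 (K(B, C) = 0² = 0)
T = 0 (T = -1*0 = 0)
(x + d) + T = (415 + 8331/11738) + 0 = 4879601/11738 + 0 = 4879601/11738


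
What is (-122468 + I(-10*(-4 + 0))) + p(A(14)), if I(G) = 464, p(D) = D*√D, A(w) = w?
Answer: -122004 + 14*√14 ≈ -1.2195e+5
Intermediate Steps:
p(D) = D^(3/2)
(-122468 + I(-10*(-4 + 0))) + p(A(14)) = (-122468 + 464) + 14^(3/2) = -122004 + 14*√14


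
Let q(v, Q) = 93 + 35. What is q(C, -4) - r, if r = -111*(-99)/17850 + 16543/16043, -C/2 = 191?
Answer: 12061152441/95455850 ≈ 126.35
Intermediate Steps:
C = -382 (C = -2*191 = -382)
q(v, Q) = 128
r = 157196359/95455850 (r = 10989*(1/17850) + 16543*(1/16043) = 3663/5950 + 16543/16043 = 157196359/95455850 ≈ 1.6468)
q(C, -4) - r = 128 - 1*157196359/95455850 = 128 - 157196359/95455850 = 12061152441/95455850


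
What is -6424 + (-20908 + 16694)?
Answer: -10638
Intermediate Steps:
-6424 + (-20908 + 16694) = -6424 - 4214 = -10638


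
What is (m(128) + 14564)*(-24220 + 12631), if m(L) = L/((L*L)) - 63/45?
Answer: -108010279641/640 ≈ -1.6877e+8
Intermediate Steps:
m(L) = -7/5 + 1/L (m(L) = L/(L²) - 63*1/45 = L/L² - 7/5 = 1/L - 7/5 = -7/5 + 1/L)
(m(128) + 14564)*(-24220 + 12631) = ((-7/5 + 1/128) + 14564)*(-24220 + 12631) = ((-7/5 + 1/128) + 14564)*(-11589) = (-891/640 + 14564)*(-11589) = (9320069/640)*(-11589) = -108010279641/640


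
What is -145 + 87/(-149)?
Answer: -21692/149 ≈ -145.58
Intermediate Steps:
-145 + 87/(-149) = -145 + 87*(-1/149) = -145 - 87/149 = -21692/149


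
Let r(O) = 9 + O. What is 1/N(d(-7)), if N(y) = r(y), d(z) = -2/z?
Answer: 7/65 ≈ 0.10769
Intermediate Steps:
N(y) = 9 + y
1/N(d(-7)) = 1/(9 - 2/(-7)) = 1/(9 - 2*(-⅐)) = 1/(9 + 2/7) = 1/(65/7) = 7/65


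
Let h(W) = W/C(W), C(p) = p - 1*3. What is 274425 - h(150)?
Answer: 13446775/49 ≈ 2.7442e+5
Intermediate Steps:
C(p) = -3 + p (C(p) = p - 3 = -3 + p)
h(W) = W/(-3 + W)
274425 - h(150) = 274425 - 150/(-3 + 150) = 274425 - 150/147 = 274425 - 1*50/49 = 274425 - 50/49 = 13446775/49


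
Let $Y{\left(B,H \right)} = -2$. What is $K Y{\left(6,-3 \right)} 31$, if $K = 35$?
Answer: $-2170$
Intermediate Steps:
$K Y{\left(6,-3 \right)} 31 = 35 \left(-2\right) 31 = \left(-70\right) 31 = -2170$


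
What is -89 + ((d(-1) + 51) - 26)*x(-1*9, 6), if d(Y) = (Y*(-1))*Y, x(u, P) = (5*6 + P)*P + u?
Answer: 4879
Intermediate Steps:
x(u, P) = u + P*(30 + P) (x(u, P) = (30 + P)*P + u = P*(30 + P) + u = u + P*(30 + P))
d(Y) = -Y**2 (d(Y) = (-Y)*Y = -Y**2)
-89 + ((d(-1) + 51) - 26)*x(-1*9, 6) = -89 + ((-1*(-1)**2 + 51) - 26)*(-1*9 + 6**2 + 30*6) = -89 + ((-1*1 + 51) - 26)*(-9 + 36 + 180) = -89 + ((-1 + 51) - 26)*207 = -89 + (50 - 26)*207 = -89 + 24*207 = -89 + 4968 = 4879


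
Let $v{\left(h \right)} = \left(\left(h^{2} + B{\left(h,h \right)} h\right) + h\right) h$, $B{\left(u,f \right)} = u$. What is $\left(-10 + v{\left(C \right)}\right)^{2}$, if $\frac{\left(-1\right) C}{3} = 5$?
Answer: $42706225$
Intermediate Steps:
$C = -15$ ($C = \left(-3\right) 5 = -15$)
$v{\left(h \right)} = h \left(h + 2 h^{2}\right)$ ($v{\left(h \right)} = \left(\left(h^{2} + h h\right) + h\right) h = \left(\left(h^{2} + h^{2}\right) + h\right) h = \left(2 h^{2} + h\right) h = \left(h + 2 h^{2}\right) h = h \left(h + 2 h^{2}\right)$)
$\left(-10 + v{\left(C \right)}\right)^{2} = \left(-10 + \left(-15\right)^{2} \left(1 + 2 \left(-15\right)\right)\right)^{2} = \left(-10 + 225 \left(1 - 30\right)\right)^{2} = \left(-10 + 225 \left(-29\right)\right)^{2} = \left(-10 - 6525\right)^{2} = \left(-6535\right)^{2} = 42706225$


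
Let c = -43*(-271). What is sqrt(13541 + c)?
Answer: sqrt(25194) ≈ 158.73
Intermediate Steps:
c = 11653
sqrt(13541 + c) = sqrt(13541 + 11653) = sqrt(25194)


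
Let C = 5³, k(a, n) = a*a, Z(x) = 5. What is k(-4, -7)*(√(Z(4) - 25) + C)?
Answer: 2000 + 32*I*√5 ≈ 2000.0 + 71.554*I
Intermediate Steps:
k(a, n) = a²
C = 125
k(-4, -7)*(√(Z(4) - 25) + C) = (-4)²*(√(5 - 25) + 125) = 16*(√(-20) + 125) = 16*(2*I*√5 + 125) = 16*(125 + 2*I*√5) = 2000 + 32*I*√5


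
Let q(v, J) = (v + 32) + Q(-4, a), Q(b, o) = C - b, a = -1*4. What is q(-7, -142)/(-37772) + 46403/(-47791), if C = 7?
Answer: -438613648/451290413 ≈ -0.97191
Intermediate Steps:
a = -4
Q(b, o) = 7 - b
q(v, J) = 43 + v (q(v, J) = (v + 32) + (7 - 1*(-4)) = (32 + v) + (7 + 4) = (32 + v) + 11 = 43 + v)
q(-7, -142)/(-37772) + 46403/(-47791) = (43 - 7)/(-37772) + 46403/(-47791) = 36*(-1/37772) + 46403*(-1/47791) = -9/9443 - 46403/47791 = -438613648/451290413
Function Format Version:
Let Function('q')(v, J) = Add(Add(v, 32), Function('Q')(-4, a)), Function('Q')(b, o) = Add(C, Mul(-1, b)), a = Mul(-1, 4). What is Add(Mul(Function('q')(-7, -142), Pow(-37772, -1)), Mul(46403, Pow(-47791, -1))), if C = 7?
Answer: Rational(-438613648, 451290413) ≈ -0.97191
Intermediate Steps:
a = -4
Function('Q')(b, o) = Add(7, Mul(-1, b))
Function('q')(v, J) = Add(43, v) (Function('q')(v, J) = Add(Add(v, 32), Add(7, Mul(-1, -4))) = Add(Add(32, v), Add(7, 4)) = Add(Add(32, v), 11) = Add(43, v))
Add(Mul(Function('q')(-7, -142), Pow(-37772, -1)), Mul(46403, Pow(-47791, -1))) = Add(Mul(Add(43, -7), Pow(-37772, -1)), Mul(46403, Pow(-47791, -1))) = Add(Mul(36, Rational(-1, 37772)), Mul(46403, Rational(-1, 47791))) = Add(Rational(-9, 9443), Rational(-46403, 47791)) = Rational(-438613648, 451290413)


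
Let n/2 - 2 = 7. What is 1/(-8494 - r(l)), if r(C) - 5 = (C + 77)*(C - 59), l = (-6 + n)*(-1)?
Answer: -1/3884 ≈ -0.00025747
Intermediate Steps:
n = 18 (n = 4 + 2*7 = 4 + 14 = 18)
l = -12 (l = (-6 + 18)*(-1) = 12*(-1) = -12)
r(C) = 5 + (-59 + C)*(77 + C) (r(C) = 5 + (C + 77)*(C - 59) = 5 + (77 + C)*(-59 + C) = 5 + (-59 + C)*(77 + C))
1/(-8494 - r(l)) = 1/(-8494 - (-4538 + (-12)² + 18*(-12))) = 1/(-8494 - (-4538 + 144 - 216)) = 1/(-8494 - 1*(-4610)) = 1/(-8494 + 4610) = 1/(-3884) = -1/3884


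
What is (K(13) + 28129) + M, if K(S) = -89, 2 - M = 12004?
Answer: 16038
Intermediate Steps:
M = -12002 (M = 2 - 1*12004 = 2 - 12004 = -12002)
(K(13) + 28129) + M = (-89 + 28129) - 12002 = 28040 - 12002 = 16038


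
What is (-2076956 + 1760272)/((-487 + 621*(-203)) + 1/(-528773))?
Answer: 167453948732/66916223151 ≈ 2.5024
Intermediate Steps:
(-2076956 + 1760272)/((-487 + 621*(-203)) + 1/(-528773)) = -316684/((-487 - 126063) - 1/528773) = -316684/(-126550 - 1/528773) = -316684/(-66916223151/528773) = -316684*(-528773/66916223151) = 167453948732/66916223151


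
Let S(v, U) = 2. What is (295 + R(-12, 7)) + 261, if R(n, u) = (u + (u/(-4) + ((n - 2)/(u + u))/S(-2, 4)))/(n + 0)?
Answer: 26669/48 ≈ 555.60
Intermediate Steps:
R(n, u) = (3*u/4 + (-2 + n)/(4*u))/n (R(n, u) = (u + (u/(-4) + ((n - 2)/(u + u))/2))/(n + 0) = (u + (u*(-¼) + ((-2 + n)/((2*u)))*(½)))/n = (u + (-u/4 + ((-2 + n)*(1/(2*u)))*(½)))/n = (u + (-u/4 + ((-2 + n)/(2*u))*(½)))/n = (u + (-u/4 + (-2 + n)/(4*u)))/n = (3*u/4 + (-2 + n)/(4*u))/n)
(295 + R(-12, 7)) + 261 = (295 + (¼)*(-2 - 12 + 3*7²)/(-12*7)) + 261 = (295 + (¼)*(-1/12)*(⅐)*(-2 - 12 + 3*49)) + 261 = (295 + (¼)*(-1/12)*(⅐)*(-2 - 12 + 147)) + 261 = (295 + (¼)*(-1/12)*(⅐)*133) + 261 = (295 - 19/48) + 261 = 14141/48 + 261 = 26669/48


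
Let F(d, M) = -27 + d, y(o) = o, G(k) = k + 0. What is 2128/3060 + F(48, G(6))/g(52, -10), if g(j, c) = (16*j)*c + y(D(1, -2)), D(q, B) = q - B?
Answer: 4408579/6362505 ≈ 0.69290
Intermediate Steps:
G(k) = k
g(j, c) = 3 + 16*c*j (g(j, c) = (16*j)*c + (1 - 1*(-2)) = 16*c*j + (1 + 2) = 16*c*j + 3 = 3 + 16*c*j)
2128/3060 + F(48, G(6))/g(52, -10) = 2128/3060 + (-27 + 48)/(3 + 16*(-10)*52) = 2128*(1/3060) + 21/(3 - 8320) = 532/765 + 21/(-8317) = 532/765 + 21*(-1/8317) = 532/765 - 21/8317 = 4408579/6362505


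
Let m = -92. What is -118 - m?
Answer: -26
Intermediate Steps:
-118 - m = -118 - 1*(-92) = -118 + 92 = -26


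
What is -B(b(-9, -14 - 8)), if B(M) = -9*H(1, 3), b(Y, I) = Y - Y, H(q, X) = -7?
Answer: -63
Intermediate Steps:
b(Y, I) = 0
B(M) = 63 (B(M) = -9*(-7) = 63)
-B(b(-9, -14 - 8)) = -1*63 = -63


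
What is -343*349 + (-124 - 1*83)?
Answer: -119914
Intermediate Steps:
-343*349 + (-124 - 1*83) = -119707 + (-124 - 83) = -119707 - 207 = -119914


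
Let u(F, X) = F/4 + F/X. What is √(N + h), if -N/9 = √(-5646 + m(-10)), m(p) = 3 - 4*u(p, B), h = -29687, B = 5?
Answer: √(-29687 - 675*I) ≈ 1.959 - 172.31*I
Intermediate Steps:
u(F, X) = F/4 + F/X (u(F, X) = F*(¼) + F/X = F/4 + F/X)
m(p) = 3 - 9*p/5 (m(p) = 3 - 4*(p/4 + p/5) = 3 - 9*p/5)
N = -675*I (N = -9*√(-5646 + (3 - 9/5*(-10))) = -9*√(-5646 + (3 + 18)) = -9*√(-5646 + 21) = -675*I ≈ -675.0*I)
√(N + h) = √(-675*I - 29687) = √(-29687 - 675*I)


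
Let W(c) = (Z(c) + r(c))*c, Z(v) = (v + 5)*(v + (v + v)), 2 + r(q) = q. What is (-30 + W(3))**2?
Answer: 35721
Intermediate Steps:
r(q) = -2 + q
Z(v) = 3*v*(5 + v) (Z(v) = (5 + v)*(v + 2*v) = (5 + v)*(3*v) = 3*v*(5 + v))
W(c) = c*(-2 + c + 3*c*(5 + c)) (W(c) = (3*c*(5 + c) + (-2 + c))*c = (-2 + c + 3*c*(5 + c))*c = c*(-2 + c + 3*c*(5 + c)))
(-30 + W(3))**2 = (-30 + 3*(-2 + 3 + 3*3*(5 + 3)))**2 = (-30 + 3*(-2 + 3 + 3*3*8))**2 = (-30 + 3*(-2 + 3 + 72))**2 = (-30 + 3*73)**2 = (-30 + 219)**2 = 189**2 = 35721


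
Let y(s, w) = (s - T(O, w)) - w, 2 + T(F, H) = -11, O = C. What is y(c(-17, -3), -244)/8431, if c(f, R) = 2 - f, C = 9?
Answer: 276/8431 ≈ 0.032736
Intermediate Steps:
O = 9
T(F, H) = -13 (T(F, H) = -2 - 11 = -13)
y(s, w) = 13 + s - w (y(s, w) = (s - 1*(-13)) - w = (s + 13) - w = (13 + s) - w = 13 + s - w)
y(c(-17, -3), -244)/8431 = (13 + (2 - 1*(-17)) - 1*(-244))/8431 = (13 + (2 + 17) + 244)*(1/8431) = (13 + 19 + 244)*(1/8431) = 276*(1/8431) = 276/8431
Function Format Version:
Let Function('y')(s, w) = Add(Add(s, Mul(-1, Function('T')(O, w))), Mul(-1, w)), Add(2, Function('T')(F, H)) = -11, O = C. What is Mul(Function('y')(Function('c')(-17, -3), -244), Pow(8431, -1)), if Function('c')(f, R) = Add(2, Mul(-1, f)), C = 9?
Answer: Rational(276, 8431) ≈ 0.032736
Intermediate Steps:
O = 9
Function('T')(F, H) = -13 (Function('T')(F, H) = Add(-2, -11) = -13)
Function('y')(s, w) = Add(13, s, Mul(-1, w)) (Function('y')(s, w) = Add(Add(s, Mul(-1, -13)), Mul(-1, w)) = Add(Add(s, 13), Mul(-1, w)) = Add(Add(13, s), Mul(-1, w)) = Add(13, s, Mul(-1, w)))
Mul(Function('y')(Function('c')(-17, -3), -244), Pow(8431, -1)) = Mul(Add(13, Add(2, Mul(-1, -17)), Mul(-1, -244)), Pow(8431, -1)) = Mul(Add(13, Add(2, 17), 244), Rational(1, 8431)) = Mul(Add(13, 19, 244), Rational(1, 8431)) = Mul(276, Rational(1, 8431)) = Rational(276, 8431)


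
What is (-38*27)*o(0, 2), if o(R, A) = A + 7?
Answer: -9234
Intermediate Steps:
o(R, A) = 7 + A
(-38*27)*o(0, 2) = (-38*27)*(7 + 2) = -1026*9 = -9234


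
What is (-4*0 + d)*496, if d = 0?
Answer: 0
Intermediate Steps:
(-4*0 + d)*496 = (-4*0 + 0)*496 = (0 + 0)*496 = 0*496 = 0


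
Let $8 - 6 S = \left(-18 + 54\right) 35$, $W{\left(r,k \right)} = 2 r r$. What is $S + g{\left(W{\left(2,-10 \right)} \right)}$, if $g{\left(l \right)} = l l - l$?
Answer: $- \frac{458}{3} \approx -152.67$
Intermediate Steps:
$W{\left(r,k \right)} = 2 r^{2}$
$S = - \frac{626}{3}$ ($S = \frac{4}{3} - \frac{\left(-18 + 54\right) 35}{6} = \frac{4}{3} - \frac{36 \cdot 35}{6} = \frac{4}{3} - 210 = - \frac{626}{3} \approx -208.67$)
$g{\left(l \right)} = l^{2} - l$
$S + g{\left(W{\left(2,-10 \right)} \right)} = - \frac{626}{3} + 2 \cdot 2^{2} \left(-1 + 2 \cdot 2^{2}\right) = - \frac{626}{3} + 2 \cdot 4 \left(-1 + 2 \cdot 4\right) = - \frac{626}{3} + 8 \left(-1 + 8\right) = - \frac{626}{3} + 8 \cdot 7 = - \frac{626}{3} + 56 = - \frac{458}{3}$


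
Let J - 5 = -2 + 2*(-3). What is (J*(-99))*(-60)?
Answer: -17820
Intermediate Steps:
J = -3 (J = 5 + (-2 + 2*(-3)) = 5 + (-2 - 6) = 5 - 8 = -3)
(J*(-99))*(-60) = -3*(-99)*(-60) = 297*(-60) = -17820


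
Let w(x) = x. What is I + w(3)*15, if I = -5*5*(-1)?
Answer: 70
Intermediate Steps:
I = 25 (I = -25*(-1) = 25)
I + w(3)*15 = 25 + 3*15 = 25 + 45 = 70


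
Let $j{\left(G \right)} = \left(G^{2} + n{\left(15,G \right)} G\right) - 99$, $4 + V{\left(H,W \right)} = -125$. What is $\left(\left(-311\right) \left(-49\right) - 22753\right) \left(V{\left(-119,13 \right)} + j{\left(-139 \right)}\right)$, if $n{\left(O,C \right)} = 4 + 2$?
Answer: $-137198126$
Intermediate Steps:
$n{\left(O,C \right)} = 6$
$V{\left(H,W \right)} = -129$ ($V{\left(H,W \right)} = -4 - 125 = -129$)
$j{\left(G \right)} = -99 + G^{2} + 6 G$ ($j{\left(G \right)} = \left(G^{2} + 6 G\right) - 99 = -99 + G^{2} + 6 G$)
$\left(\left(-311\right) \left(-49\right) - 22753\right) \left(V{\left(-119,13 \right)} + j{\left(-139 \right)}\right) = \left(\left(-311\right) \left(-49\right) - 22753\right) \left(-129 + \left(-99 + \left(-139\right)^{2} + 6 \left(-139\right)\right)\right) = \left(15239 - 22753\right) \left(-129 - -18388\right) = - 7514 \left(-129 + 18388\right) = \left(-7514\right) 18259 = -137198126$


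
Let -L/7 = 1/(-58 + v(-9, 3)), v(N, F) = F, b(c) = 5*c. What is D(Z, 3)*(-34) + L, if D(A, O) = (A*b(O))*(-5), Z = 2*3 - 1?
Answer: 701257/55 ≈ 12750.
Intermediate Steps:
L = 7/55 (L = -7/(-58 + 3) = -7/(-55) = -7*(-1/55) = 7/55 ≈ 0.12727)
Z = 5 (Z = 6 - 1 = 5)
D(A, O) = -25*A*O (D(A, O) = (A*(5*O))*(-5) = (5*A*O)*(-5) = -25*A*O)
D(Z, 3)*(-34) + L = -25*5*3*(-34) + 7/55 = -375*(-34) + 7/55 = 12750 + 7/55 = 701257/55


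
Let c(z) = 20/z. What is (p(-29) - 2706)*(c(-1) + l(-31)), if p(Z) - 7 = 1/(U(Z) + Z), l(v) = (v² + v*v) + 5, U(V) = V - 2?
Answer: -308821487/60 ≈ -5.1470e+6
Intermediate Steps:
U(V) = -2 + V
l(v) = 5 + 2*v² (l(v) = (v² + v²) + 5 = 2*v² + 5 = 5 + 2*v²)
p(Z) = 7 + 1/(-2 + 2*Z) (p(Z) = 7 + 1/((-2 + Z) + Z) = 7 + 1/(-2 + 2*Z))
(p(-29) - 2706)*(c(-1) + l(-31)) = ((-13 + 14*(-29))/(2*(-1 - 29)) - 2706)*(20/(-1) + (5 + 2*(-31)²)) = ((½)*(-13 - 406)/(-30) - 2706)*(20*(-1) + (5 + 2*961)) = ((½)*(-1/30)*(-419) - 2706)*(-20 + (5 + 1922)) = (419/60 - 2706)*(-20 + 1927) = -161941/60*1907 = -308821487/60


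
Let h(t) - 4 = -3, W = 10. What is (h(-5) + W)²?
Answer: 121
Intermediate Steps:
h(t) = 1 (h(t) = 4 - 3 = 1)
(h(-5) + W)² = (1 + 10)² = 11² = 121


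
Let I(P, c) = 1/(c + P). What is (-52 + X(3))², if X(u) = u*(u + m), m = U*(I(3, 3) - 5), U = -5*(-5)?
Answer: 657721/4 ≈ 1.6443e+5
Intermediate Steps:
U = 25
I(P, c) = 1/(P + c)
m = -725/6 (m = 25*(1/(3 + 3) - 5) = 25*(1/6 - 5) = 25*(⅙ - 5) = 25*(-29/6) = -725/6 ≈ -120.83)
X(u) = u*(-725/6 + u) (X(u) = u*(u - 725/6) = u*(-725/6 + u))
(-52 + X(3))² = (-52 + (⅙)*3*(-725 + 6*3))² = (-52 + (⅙)*3*(-725 + 18))² = (-52 + (⅙)*3*(-707))² = (-52 - 707/2)² = (-811/2)² = 657721/4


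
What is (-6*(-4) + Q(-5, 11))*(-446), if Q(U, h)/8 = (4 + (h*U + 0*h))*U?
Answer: -920544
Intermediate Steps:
Q(U, h) = 8*U*(4 + U*h) (Q(U, h) = 8*((4 + (h*U + 0*h))*U) = 8*((4 + (U*h + 0))*U) = 8*((4 + U*h)*U) = 8*(U*(4 + U*h)) = 8*U*(4 + U*h))
(-6*(-4) + Q(-5, 11))*(-446) = (-6*(-4) + 8*(-5)*(4 - 5*11))*(-446) = (24 + 8*(-5)*(4 - 55))*(-446) = (24 + 8*(-5)*(-51))*(-446) = (24 + 2040)*(-446) = 2064*(-446) = -920544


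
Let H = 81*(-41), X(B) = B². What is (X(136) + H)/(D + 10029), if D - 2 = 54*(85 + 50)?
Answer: 15175/17321 ≈ 0.87610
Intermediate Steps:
D = 7292 (D = 2 + 54*(85 + 50) = 2 + 54*135 = 2 + 7290 = 7292)
H = -3321
(X(136) + H)/(D + 10029) = (136² - 3321)/(7292 + 10029) = (18496 - 3321)/17321 = 15175*(1/17321) = 15175/17321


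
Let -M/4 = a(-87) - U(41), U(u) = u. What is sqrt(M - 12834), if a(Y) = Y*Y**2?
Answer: sqrt(2621342) ≈ 1619.1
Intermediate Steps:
a(Y) = Y**3
M = 2634176 (M = -4*((-87)**3 - 1*41) = -4*(-658503 - 41) = -4*(-658544) = 2634176)
sqrt(M - 12834) = sqrt(2634176 - 12834) = sqrt(2621342)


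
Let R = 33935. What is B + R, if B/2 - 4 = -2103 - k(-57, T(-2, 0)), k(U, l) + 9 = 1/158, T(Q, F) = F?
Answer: 2350644/79 ≈ 29755.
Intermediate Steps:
k(U, l) = -1421/158 (k(U, l) = -9 + 1/158 = -1421/158)
B = -330221/79 (B = 8 + 2*(-2103 - 1*(-1421/158)) = 8 + 2*(-2103 + 1421/158) = 8 + 2*(-330853/158) = 8 - 330853/79 = -330221/79 ≈ -4180.0)
B + R = -330221/79 + 33935 = 2350644/79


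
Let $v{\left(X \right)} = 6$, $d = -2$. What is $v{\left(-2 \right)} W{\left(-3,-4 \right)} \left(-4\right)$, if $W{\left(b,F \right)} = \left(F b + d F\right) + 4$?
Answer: $-576$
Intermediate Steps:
$W{\left(b,F \right)} = 4 - 2 F + F b$ ($W{\left(b,F \right)} = \left(F b - 2 F\right) + 4 = \left(- 2 F + F b\right) + 4 = 4 - 2 F + F b$)
$v{\left(-2 \right)} W{\left(-3,-4 \right)} \left(-4\right) = 6 \left(4 - -8 - -12\right) \left(-4\right) = 6 \left(4 + 8 + 12\right) \left(-4\right) = 6 \cdot 24 \left(-4\right) = 144 \left(-4\right) = -576$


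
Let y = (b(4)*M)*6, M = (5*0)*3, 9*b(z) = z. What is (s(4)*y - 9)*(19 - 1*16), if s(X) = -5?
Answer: -27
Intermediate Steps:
b(z) = z/9
M = 0 (M = 0*3 = 0)
y = 0 (y = (((1/9)*4)*0)*6 = ((4/9)*0)*6 = 0*6 = 0)
(s(4)*y - 9)*(19 - 1*16) = (-5*0 - 9)*(19 - 1*16) = (0 - 9)*(19 - 16) = -9*3 = -27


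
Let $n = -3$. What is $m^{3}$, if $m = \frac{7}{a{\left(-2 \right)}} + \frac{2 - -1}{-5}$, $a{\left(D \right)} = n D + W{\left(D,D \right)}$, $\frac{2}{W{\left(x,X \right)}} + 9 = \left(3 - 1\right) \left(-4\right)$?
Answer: $\frac{205379}{1000000} \approx 0.20538$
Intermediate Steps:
$W{\left(x,X \right)} = - \frac{2}{17}$ ($W{\left(x,X \right)} = \frac{2}{-9 + \left(3 - 1\right) \left(-4\right)} = \frac{2}{-9 + 2 \left(-4\right)} = \frac{2}{-9 - 8} = \frac{2}{-17} = 2 \left(- \frac{1}{17}\right) = - \frac{2}{17}$)
$a{\left(D \right)} = - \frac{2}{17} - 3 D$ ($a{\left(D \right)} = - 3 D - \frac{2}{17} = - \frac{2}{17} - 3 D$)
$m = \frac{59}{100}$ ($m = \frac{7}{- \frac{2}{17} - -6} + \frac{2 - -1}{-5} = \frac{7}{- \frac{2}{17} + 6} + \left(2 + 1\right) \left(- \frac{1}{5}\right) = \frac{7}{\frac{100}{17}} + 3 \left(- \frac{1}{5}\right) = 7 \cdot \frac{17}{100} - \frac{3}{5} = \frac{119}{100} - \frac{3}{5} = \frac{59}{100} \approx 0.59$)
$m^{3} = \left(\frac{59}{100}\right)^{3} = \frac{205379}{1000000}$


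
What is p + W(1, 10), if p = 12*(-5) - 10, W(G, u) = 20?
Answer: -50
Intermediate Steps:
p = -70 (p = -60 - 10 = -70)
p + W(1, 10) = -70 + 20 = -50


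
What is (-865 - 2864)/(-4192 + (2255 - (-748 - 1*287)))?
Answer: 339/82 ≈ 4.1341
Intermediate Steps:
(-865 - 2864)/(-4192 + (2255 - (-748 - 1*287))) = -3729/(-4192 + (2255 - (-748 - 287))) = -3729/(-4192 + (2255 - 1*(-1035))) = -3729/(-4192 + (2255 + 1035)) = -3729/(-4192 + 3290) = -3729/(-902) = -3729*(-1/902) = 339/82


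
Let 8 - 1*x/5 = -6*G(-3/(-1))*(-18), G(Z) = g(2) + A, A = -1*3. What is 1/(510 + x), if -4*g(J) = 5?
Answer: 1/2845 ≈ 0.00035149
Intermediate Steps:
A = -3
g(J) = -5/4 (g(J) = -1/4*5 = -5/4)
G(Z) = -17/4 (G(Z) = -5/4 - 3 = -17/4)
x = 2335 (x = 40 - 5*(-6*(-17/4))*(-18) = 40 - 255*(-18)/2 = 40 - 5*(-459) = 40 + 2295 = 2335)
1/(510 + x) = 1/(510 + 2335) = 1/2845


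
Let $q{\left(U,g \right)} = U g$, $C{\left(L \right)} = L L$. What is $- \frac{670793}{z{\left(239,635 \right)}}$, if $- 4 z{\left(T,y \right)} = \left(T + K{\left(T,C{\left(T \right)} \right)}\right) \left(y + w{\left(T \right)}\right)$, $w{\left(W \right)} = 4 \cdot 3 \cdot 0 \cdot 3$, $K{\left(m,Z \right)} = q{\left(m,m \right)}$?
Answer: $\frac{670793}{9105900} \approx 0.073666$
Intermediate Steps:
$C{\left(L \right)} = L^{2}$
$K{\left(m,Z \right)} = m^{2}$ ($K{\left(m,Z \right)} = m m = m^{2}$)
$w{\left(W \right)} = 0$ ($w{\left(W \right)} = 12 \cdot 0 \cdot 3 = 0 \cdot 3 = 0$)
$z{\left(T,y \right)} = - \frac{y \left(T + T^{2}\right)}{4}$ ($z{\left(T,y \right)} = - \frac{\left(T + T^{2}\right) \left(y + 0\right)}{4} = - \frac{\left(T + T^{2}\right) y}{4} = - \frac{y \left(T + T^{2}\right)}{4}$)
$- \frac{670793}{z{\left(239,635 \right)}} = - \frac{670793}{\frac{1}{4} \cdot 239 \cdot 635 \left(-1 - 239\right)} = - \frac{670793}{\frac{1}{4} \cdot 239 \cdot 635 \left(-240\right)} = - \frac{670793}{-9105900} = \left(-670793\right) \left(- \frac{1}{9105900}\right) = \frac{670793}{9105900}$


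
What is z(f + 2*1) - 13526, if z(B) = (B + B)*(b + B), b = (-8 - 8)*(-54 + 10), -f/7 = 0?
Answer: -10702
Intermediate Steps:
f = 0 (f = -7*0 = 0)
b = 704 (b = -16*(-44) = 704)
z(B) = 2*B*(704 + B) (z(B) = (B + B)*(704 + B) = (2*B)*(704 + B) = 2*B*(704 + B))
z(f + 2*1) - 13526 = 2*(0 + 2*1)*(704 + (0 + 2*1)) - 13526 = 2*(0 + 2)*(704 + (0 + 2)) - 13526 = 2*2*(704 + 2) - 13526 = 2*2*706 - 13526 = 2824 - 13526 = -10702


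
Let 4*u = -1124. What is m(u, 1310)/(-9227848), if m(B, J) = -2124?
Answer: 531/2306962 ≈ 0.00023017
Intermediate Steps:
u = -281 (u = (¼)*(-1124) = -281)
m(u, 1310)/(-9227848) = -2124/(-9227848) = -2124*(-1/9227848) = 531/2306962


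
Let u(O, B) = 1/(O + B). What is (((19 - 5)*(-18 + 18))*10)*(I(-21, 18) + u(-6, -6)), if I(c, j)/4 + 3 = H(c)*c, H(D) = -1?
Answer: 0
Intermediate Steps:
u(O, B) = 1/(B + O)
I(c, j) = -12 - 4*c (I(c, j) = -12 + 4*(-c) = -12 - 4*c)
(((19 - 5)*(-18 + 18))*10)*(I(-21, 18) + u(-6, -6)) = (((19 - 5)*(-18 + 18))*10)*((-12 - 4*(-21)) + 1/(-6 - 6)) = ((14*0)*10)*((-12 + 84) + 1/(-12)) = (0*10)*(72 - 1/12) = 0*(863/12) = 0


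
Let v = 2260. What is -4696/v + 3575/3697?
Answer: -2320403/2088805 ≈ -1.1109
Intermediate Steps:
-4696/v + 3575/3697 = -4696/2260 + 3575/3697 = -4696*1/2260 + 3575*(1/3697) = -1174/565 + 3575/3697 = -2320403/2088805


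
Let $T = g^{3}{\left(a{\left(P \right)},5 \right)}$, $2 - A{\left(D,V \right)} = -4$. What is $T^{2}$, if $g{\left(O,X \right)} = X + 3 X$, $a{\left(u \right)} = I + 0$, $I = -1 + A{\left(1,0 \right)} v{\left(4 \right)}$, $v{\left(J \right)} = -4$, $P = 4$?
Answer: $64000000$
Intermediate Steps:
$A{\left(D,V \right)} = 6$ ($A{\left(D,V \right)} = 2 - -4 = 2 + 4 = 6$)
$I = -25$ ($I = -1 + 6 \left(-4\right) = -1 - 24 = -25$)
$a{\left(u \right)} = -25$ ($a{\left(u \right)} = -25 + 0 = -25$)
$g{\left(O,X \right)} = 4 X$
$T = 8000$ ($T = \left(4 \cdot 5\right)^{3} = 20^{3} = 8000$)
$T^{2} = 8000^{2} = 64000000$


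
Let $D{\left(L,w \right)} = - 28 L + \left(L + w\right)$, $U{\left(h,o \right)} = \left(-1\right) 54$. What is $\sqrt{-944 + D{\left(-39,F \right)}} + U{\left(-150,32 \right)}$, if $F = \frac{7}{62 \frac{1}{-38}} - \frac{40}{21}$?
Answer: $-54 + \frac{\sqrt{43568826}}{651} \approx -43.861$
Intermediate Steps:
$U{\left(h,o \right)} = -54$
$F = - \frac{4033}{651}$ ($F = \frac{7}{62 \left(- \frac{1}{38}\right)} - \frac{40}{21} = \frac{7}{- \frac{31}{19}} - \frac{40}{21} = 7 \left(- \frac{19}{31}\right) - \frac{40}{21} = - \frac{133}{31} - \frac{40}{21} = - \frac{4033}{651} \approx -6.1951$)
$D{\left(L,w \right)} = w - 27 L$
$\sqrt{-944 + D{\left(-39,F \right)}} + U{\left(-150,32 \right)} = \sqrt{-944 - - \frac{681470}{651}} - 54 = \sqrt{-944 + \left(- \frac{4033}{651} + 1053\right)} - 54 = \sqrt{-944 + \frac{681470}{651}} - 54 = \sqrt{\frac{66926}{651}} - 54 = \frac{\sqrt{43568826}}{651} - 54 = -54 + \frac{\sqrt{43568826}}{651}$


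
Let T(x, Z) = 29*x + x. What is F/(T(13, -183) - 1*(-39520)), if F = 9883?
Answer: 9883/39910 ≈ 0.24763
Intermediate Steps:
T(x, Z) = 30*x
F/(T(13, -183) - 1*(-39520)) = 9883/(30*13 - 1*(-39520)) = 9883/(390 + 39520) = 9883/39910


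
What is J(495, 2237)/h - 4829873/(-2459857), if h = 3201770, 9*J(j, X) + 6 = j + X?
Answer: 69591993923536/35441533561005 ≈ 1.9636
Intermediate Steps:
J(j, X) = -2/3 + X/9 + j/9 (J(j, X) = -2/3 + (j + X)/9 = -2/3 + (X + j)/9 = -2/3 + (X/9 + j/9) = -2/3 + X/9 + j/9)
J(495, 2237)/h - 4829873/(-2459857) = (-2/3 + (1/9)*2237 + (1/9)*495)/3201770 - 4829873/(-2459857) = (-2/3 + 2237/9 + 55)*(1/3201770) - 4829873*(-1/2459857) = (2726/9)*(1/3201770) + 4829873/2459857 = 1363/14407965 + 4829873/2459857 = 69591993923536/35441533561005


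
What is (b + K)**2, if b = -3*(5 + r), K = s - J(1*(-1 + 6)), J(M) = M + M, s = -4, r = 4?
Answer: 1681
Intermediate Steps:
J(M) = 2*M
K = -14 (K = -4 - 2*1*(-1 + 6) = -4 - 2*1*5 = -4 - 2*5 = -4 - 1*10 = -4 - 10 = -14)
b = -27 (b = -3*(5 + 4) = -3*9 = -27)
(b + K)**2 = (-27 - 14)**2 = (-41)**2 = 1681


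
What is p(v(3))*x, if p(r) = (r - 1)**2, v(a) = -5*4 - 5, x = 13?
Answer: 8788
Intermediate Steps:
v(a) = -25 (v(a) = -20 - 5 = -25)
p(r) = (-1 + r)**2
p(v(3))*x = (-1 - 25)**2*13 = (-26)**2*13 = 676*13 = 8788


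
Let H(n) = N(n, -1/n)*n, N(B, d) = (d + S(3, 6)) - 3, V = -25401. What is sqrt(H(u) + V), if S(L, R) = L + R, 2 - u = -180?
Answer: I*sqrt(24310) ≈ 155.92*I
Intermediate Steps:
u = 182 (u = 2 - 1*(-180) = 2 + 180 = 182)
N(B, d) = 6 + d (N(B, d) = (d + (3 + 6)) - 3 = (d + 9) - 3 = (9 + d) - 3 = 6 + d)
H(n) = n*(6 - 1/n) (H(n) = (6 - 1/n)*n = n*(6 - 1/n))
sqrt(H(u) + V) = sqrt((-1 + 6*182) - 25401) = sqrt((-1 + 1092) - 25401) = sqrt(1091 - 25401) = sqrt(-24310) = I*sqrt(24310)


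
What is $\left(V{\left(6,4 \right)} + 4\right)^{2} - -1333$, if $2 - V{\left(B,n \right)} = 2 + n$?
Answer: $1333$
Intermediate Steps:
$V{\left(B,n \right)} = - n$ ($V{\left(B,n \right)} = 2 - \left(2 + n\right) = - n$)
$\left(V{\left(6,4 \right)} + 4\right)^{2} - -1333 = \left(\left(-1\right) 4 + 4\right)^{2} - -1333 = \left(-4 + 4\right)^{2} + 1333 = 0^{2} + 1333 = 0 + 1333 = 1333$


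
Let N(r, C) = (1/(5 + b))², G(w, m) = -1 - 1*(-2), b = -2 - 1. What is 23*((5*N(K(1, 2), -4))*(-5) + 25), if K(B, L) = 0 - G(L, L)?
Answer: 1725/4 ≈ 431.25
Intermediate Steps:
b = -3
G(w, m) = 1 (G(w, m) = -1 + 2 = 1)
K(B, L) = -1 (K(B, L) = 0 - 1*1 = 0 - 1 = -1)
N(r, C) = ¼ (N(r, C) = (1/(5 - 3))² = (1/2)² = (½)² = ¼)
23*((5*N(K(1, 2), -4))*(-5) + 25) = 23*((5*(¼))*(-5) + 25) = 23*((5/4)*(-5) + 25) = 23*(-25/4 + 25) = 23*(75/4) = 1725/4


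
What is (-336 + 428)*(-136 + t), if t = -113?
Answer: -22908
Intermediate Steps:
(-336 + 428)*(-136 + t) = (-336 + 428)*(-136 - 113) = 92*(-249) = -22908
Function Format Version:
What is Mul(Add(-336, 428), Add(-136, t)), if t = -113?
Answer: -22908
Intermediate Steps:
Mul(Add(-336, 428), Add(-136, t)) = Mul(Add(-336, 428), Add(-136, -113)) = Mul(92, -249) = -22908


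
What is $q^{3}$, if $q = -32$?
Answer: $-32768$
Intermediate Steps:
$q^{3} = \left(-32\right)^{3} = -32768$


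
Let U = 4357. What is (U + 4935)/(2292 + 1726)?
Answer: 4646/2009 ≈ 2.3126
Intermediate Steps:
(U + 4935)/(2292 + 1726) = (4357 + 4935)/(2292 + 1726) = 9292/4018 = 9292*(1/4018) = 4646/2009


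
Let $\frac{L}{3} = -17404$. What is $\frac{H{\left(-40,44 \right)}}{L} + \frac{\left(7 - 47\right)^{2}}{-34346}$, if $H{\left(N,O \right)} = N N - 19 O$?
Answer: $- \frac{13722443}{224159169} \approx -0.061217$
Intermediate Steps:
$L = -52212$ ($L = 3 \left(-17404\right) = -52212$)
$H{\left(N,O \right)} = N^{2} - 19 O$
$\frac{H{\left(-40,44 \right)}}{L} + \frac{\left(7 - 47\right)^{2}}{-34346} = \frac{\left(-40\right)^{2} - 836}{-52212} + \frac{\left(7 - 47\right)^{2}}{-34346} = \left(1600 - 836\right) \left(- \frac{1}{52212}\right) + \left(-40\right)^{2} \left(- \frac{1}{34346}\right) = 764 \left(- \frac{1}{52212}\right) + 1600 \left(- \frac{1}{34346}\right) = - \frac{191}{13053} - \frac{800}{17173} = - \frac{13722443}{224159169}$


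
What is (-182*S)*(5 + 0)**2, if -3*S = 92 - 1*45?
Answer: 213850/3 ≈ 71283.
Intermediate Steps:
S = -47/3 (S = -(92 - 1*45)/3 = -(92 - 45)/3 = -1/3*47 = -47/3 ≈ -15.667)
(-182*S)*(5 + 0)**2 = (-182*(-47/3))*(5 + 0)**2 = (8554/3)*5**2 = (8554/3)*25 = 213850/3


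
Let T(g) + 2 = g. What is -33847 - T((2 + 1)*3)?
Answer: -33854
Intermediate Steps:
T(g) = -2 + g
-33847 - T((2 + 1)*3) = -33847 - (-2 + (2 + 1)*3) = -33847 - (-2 + 3*3) = -33847 - (-2 + 9) = -33847 - 1*7 = -33847 - 7 = -33854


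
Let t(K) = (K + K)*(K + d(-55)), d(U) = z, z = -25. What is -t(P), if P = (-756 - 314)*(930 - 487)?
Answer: -449394660700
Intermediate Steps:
d(U) = -25
P = -474010 (P = -1070*443 = -474010)
t(K) = 2*K*(-25 + K) (t(K) = (K + K)*(K - 25) = (2*K)*(-25 + K) = 2*K*(-25 + K))
-t(P) = -2*(-474010)*(-25 - 474010) = -2*(-474010)*(-474035) = -1*449394660700 = -449394660700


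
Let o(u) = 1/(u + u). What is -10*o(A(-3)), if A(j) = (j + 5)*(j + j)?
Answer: 5/12 ≈ 0.41667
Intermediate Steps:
A(j) = 2*j*(5 + j) (A(j) = (5 + j)*(2*j) = 2*j*(5 + j))
o(u) = 1/(2*u)
-10*o(A(-3)) = -5/(2*(-3)*(5 - 3)) = -5/(2*(-3)*2) = -5/(-12) = -5*(-1)/12 = -10*(-1/24) = 5/12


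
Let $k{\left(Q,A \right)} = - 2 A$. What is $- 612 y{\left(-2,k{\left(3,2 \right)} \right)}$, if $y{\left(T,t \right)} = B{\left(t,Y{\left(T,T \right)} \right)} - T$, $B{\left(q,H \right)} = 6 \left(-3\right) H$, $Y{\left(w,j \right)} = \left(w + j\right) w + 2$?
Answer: $108936$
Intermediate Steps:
$Y{\left(w,j \right)} = 2 + w \left(j + w\right)$ ($Y{\left(w,j \right)} = \left(j + w\right) w + 2 = w \left(j + w\right) + 2 = 2 + w \left(j + w\right)$)
$B{\left(q,H \right)} = - 18 H$
$y{\left(T,t \right)} = -36 - T - 36 T^{2}$ ($y{\left(T,t \right)} = - 18 \left(2 + T^{2} + T T\right) - T = - 18 \left(2 + T^{2} + T^{2}\right) - T = - 18 \left(2 + 2 T^{2}\right) - T = \left(-36 - 36 T^{2}\right) - T = -36 - T - 36 T^{2}$)
$- 612 y{\left(-2,k{\left(3,2 \right)} \right)} = - 612 \left(-36 - -2 - 36 \left(-2\right)^{2}\right) = - 612 \left(-36 + 2 - 144\right) = \left(-612\right) \left(-178\right) = 108936$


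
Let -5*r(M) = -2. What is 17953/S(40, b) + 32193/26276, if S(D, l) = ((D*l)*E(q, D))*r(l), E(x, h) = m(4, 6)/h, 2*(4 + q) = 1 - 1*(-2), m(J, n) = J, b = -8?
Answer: -589151197/420416 ≈ -1401.4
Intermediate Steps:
r(M) = ⅖ (r(M) = -⅕*(-2) = ⅖)
q = -5/2 (q = -4 + (1 - 1*(-2))/2 = -4 + (1 + 2)/2 = -4 + (½)*3 = -4 + 3/2 = -5/2 ≈ -2.5000)
E(x, h) = 4/h
S(D, l) = 8*l/5 (S(D, l) = ((D*l)*(4/D))*(⅖) = (4*l)*(⅖) = 8*l/5)
17953/S(40, b) + 32193/26276 = 17953/(((8/5)*(-8))) + 32193/26276 = 17953/(-64/5) + 32193*(1/26276) = 17953*(-5/64) + 32193/26276 = -89765/64 + 32193/26276 = -589151197/420416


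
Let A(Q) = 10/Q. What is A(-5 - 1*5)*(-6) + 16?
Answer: 22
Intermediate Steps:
A(-5 - 1*5)*(-6) + 16 = (10/(-5 - 1*5))*(-6) + 16 = (10/(-5 - 5))*(-6) + 16 = (10/(-10))*(-6) + 16 = (10*(-⅒))*(-6) + 16 = -1*(-6) + 16 = 6 + 16 = 22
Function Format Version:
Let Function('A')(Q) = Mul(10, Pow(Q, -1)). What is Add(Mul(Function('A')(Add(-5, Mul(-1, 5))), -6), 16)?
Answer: 22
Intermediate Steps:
Add(Mul(Function('A')(Add(-5, Mul(-1, 5))), -6), 16) = Add(Mul(Mul(10, Pow(Add(-5, Mul(-1, 5)), -1)), -6), 16) = Add(Mul(Mul(10, Pow(Add(-5, -5), -1)), -6), 16) = Add(Mul(Mul(10, Pow(-10, -1)), -6), 16) = Add(Mul(Mul(10, Rational(-1, 10)), -6), 16) = Add(Mul(-1, -6), 16) = Add(6, 16) = 22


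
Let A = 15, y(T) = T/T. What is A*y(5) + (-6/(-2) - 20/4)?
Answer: 13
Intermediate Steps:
y(T) = 1
A*y(5) + (-6/(-2) - 20/4) = 15*1 + (-6/(-2) - 20/4) = 15 + (-6*(-1/2) - 20*1/4) = 15 + (3 - 5) = 15 - 2 = 13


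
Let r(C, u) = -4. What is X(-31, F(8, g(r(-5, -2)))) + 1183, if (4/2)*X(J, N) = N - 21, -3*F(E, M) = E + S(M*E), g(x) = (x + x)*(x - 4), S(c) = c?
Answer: 6515/6 ≈ 1085.8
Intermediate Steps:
g(x) = 2*x*(-4 + x) (g(x) = (2*x)*(-4 + x) = 2*x*(-4 + x))
F(E, M) = -E/3 - E*M/3 (F(E, M) = -(E + M*E)/3 = -(E + E*M)/3 = -E/3 - E*M/3)
X(J, N) = -21/2 + N/2 (X(J, N) = (N - 21)/2 = (-21 + N)/2 = -21/2 + N/2)
X(-31, F(8, g(r(-5, -2)))) + 1183 = (-21/2 + ((1/3)*8*(-1 - 2*(-4)*(-4 - 4)))/2) + 1183 = (-21/2 + ((1/3)*8*(-1 - 2*(-4)*(-8)))/2) + 1183 = (-21/2 + ((1/3)*8*(-1 - 1*64))/2) + 1183 = (-21/2 + ((1/3)*8*(-1 - 64))/2) + 1183 = (-21/2 + ((1/3)*8*(-65))/2) + 1183 = (-21/2 + (1/2)*(-520/3)) + 1183 = (-21/2 - 260/3) + 1183 = -583/6 + 1183 = 6515/6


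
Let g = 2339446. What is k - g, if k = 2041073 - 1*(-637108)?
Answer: 338735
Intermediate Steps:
k = 2678181 (k = 2041073 + 637108 = 2678181)
k - g = 2678181 - 1*2339446 = 2678181 - 2339446 = 338735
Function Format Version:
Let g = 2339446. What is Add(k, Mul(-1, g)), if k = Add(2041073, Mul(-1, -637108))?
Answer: 338735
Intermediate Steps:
k = 2678181 (k = Add(2041073, 637108) = 2678181)
Add(k, Mul(-1, g)) = Add(2678181, Mul(-1, 2339446)) = Add(2678181, -2339446) = 338735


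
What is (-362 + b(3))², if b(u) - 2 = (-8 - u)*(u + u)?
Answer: 181476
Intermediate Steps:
b(u) = 2 + 2*u*(-8 - u) (b(u) = 2 + (-8 - u)*(u + u) = 2 + (-8 - u)*(2*u) = 2 + 2*u*(-8 - u))
(-362 + b(3))² = (-362 + (2 - 16*3 - 2*3²))² = (-362 + (2 - 48 - 2*9))² = (-362 + (2 - 48 - 18))² = (-362 - 64)² = (-426)² = 181476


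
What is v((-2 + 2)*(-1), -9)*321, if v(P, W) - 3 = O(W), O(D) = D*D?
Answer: 26964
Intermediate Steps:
O(D) = D²
v(P, W) = 3 + W²
v((-2 + 2)*(-1), -9)*321 = (3 + (-9)²)*321 = (3 + 81)*321 = 84*321 = 26964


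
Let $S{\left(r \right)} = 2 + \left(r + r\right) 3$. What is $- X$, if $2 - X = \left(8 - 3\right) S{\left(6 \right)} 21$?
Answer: $3988$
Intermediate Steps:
$S{\left(r \right)} = 2 + 6 r$ ($S{\left(r \right)} = 2 + 2 r 3 = 2 + 6 r$)
$X = -3988$ ($X = 2 - \left(8 - 3\right) \left(2 + 6 \cdot 6\right) 21 = 2 - 5 \left(2 + 36\right) 21 = 2 - 5 \cdot 38 \cdot 21 = 2 - 190 \cdot 21 = 2 - 3990 = -3988$)
$- X = \left(-1\right) \left(-3988\right) = 3988$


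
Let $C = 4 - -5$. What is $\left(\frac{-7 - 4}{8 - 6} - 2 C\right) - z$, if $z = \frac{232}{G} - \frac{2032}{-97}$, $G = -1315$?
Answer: $- \frac{11294237}{255110} \approx -44.272$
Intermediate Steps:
$C = 9$ ($C = 4 + 5 = 9$)
$z = \frac{2649576}{127555}$ ($z = \frac{232}{-1315} - \frac{2032}{-97} = 232 \left(- \frac{1}{1315}\right) - - \frac{2032}{97} = - \frac{232}{1315} + \frac{2032}{97} = \frac{2649576}{127555} \approx 20.772$)
$\left(\frac{-7 - 4}{8 - 6} - 2 C\right) - z = \left(\frac{-7 - 4}{8 - 6} - 18\right) - \frac{2649576}{127555} = \left(- \frac{11}{2} - 18\right) - \frac{2649576}{127555} = - \frac{47}{2} - \frac{2649576}{127555} = - \frac{11294237}{255110}$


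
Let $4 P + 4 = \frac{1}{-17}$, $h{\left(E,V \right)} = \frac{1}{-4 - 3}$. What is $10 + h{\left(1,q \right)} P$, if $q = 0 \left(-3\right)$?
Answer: $\frac{4829}{476} \approx 10.145$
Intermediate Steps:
$q = 0$
$h{\left(E,V \right)} = - \frac{1}{7}$ ($h{\left(E,V \right)} = \frac{1}{-7} = - \frac{1}{7}$)
$P = - \frac{69}{68}$ ($P = -1 + \frac{1}{4 \left(-17\right)} = -1 + \frac{1}{4} \left(- \frac{1}{17}\right) = -1 - \frac{1}{68} = - \frac{69}{68} \approx -1.0147$)
$10 + h{\left(1,q \right)} P = 10 - - \frac{69}{476} = 10 + \frac{69}{476} = \frac{4829}{476}$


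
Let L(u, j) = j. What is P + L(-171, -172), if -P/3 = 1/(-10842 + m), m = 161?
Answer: -1837129/10681 ≈ -172.00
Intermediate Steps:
P = 3/10681 (P = -3/(-10842 + 161) = -3/(-10681) = -3*(-1/10681) = 3/10681 ≈ 0.00028087)
P + L(-171, -172) = 3/10681 - 172 = -1837129/10681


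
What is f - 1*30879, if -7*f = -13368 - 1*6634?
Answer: -196151/7 ≈ -28022.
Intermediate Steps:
f = 20002/7 (f = -(-13368 - 1*6634)/7 = -(-13368 - 6634)/7 = -1/7*(-20002) = 20002/7 ≈ 2857.4)
f - 1*30879 = 20002/7 - 1*30879 = 20002/7 - 30879 = -196151/7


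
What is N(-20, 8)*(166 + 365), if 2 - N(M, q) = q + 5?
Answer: -5841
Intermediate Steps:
N(M, q) = -3 - q (N(M, q) = 2 - (q + 5) = 2 - (5 + q) = 2 + (-5 - q) = -3 - q)
N(-20, 8)*(166 + 365) = (-3 - 1*8)*(166 + 365) = (-3 - 8)*531 = -11*531 = -5841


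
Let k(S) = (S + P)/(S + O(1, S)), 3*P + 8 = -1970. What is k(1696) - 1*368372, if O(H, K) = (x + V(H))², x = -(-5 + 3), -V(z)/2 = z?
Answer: -937136813/2544 ≈ -3.6837e+5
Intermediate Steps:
V(z) = -2*z
x = 2 (x = -1*(-2) = 2)
O(H, K) = (2 - 2*H)²
P = -1978/3 (P = -8/3 + (⅓)*(-1970) = -8/3 - 1970/3 = -1978/3 ≈ -659.33)
k(S) = (-1978/3 + S)/S (k(S) = (S - 1978/3)/(S + 4*(-1 + 1)²) = (-1978/3 + S)/(S + 4*0²) = (-1978/3 + S)/(S + 4*0) = (-1978/3 + S)/(S + 0) = (-1978/3 + S)/S)
k(1696) - 1*368372 = (-1978/3 + 1696)/1696 - 1*368372 = (1/1696)*(3110/3) - 368372 = 1555/2544 - 368372 = -937136813/2544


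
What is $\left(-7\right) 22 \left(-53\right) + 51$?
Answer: $8213$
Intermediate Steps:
$\left(-7\right) 22 \left(-53\right) + 51 = \left(-154\right) \left(-53\right) + 51 = 8162 + 51 = 8213$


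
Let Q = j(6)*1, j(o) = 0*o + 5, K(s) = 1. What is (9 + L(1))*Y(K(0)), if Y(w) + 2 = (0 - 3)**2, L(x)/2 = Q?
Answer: 133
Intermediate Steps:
j(o) = 5 (j(o) = 0 + 5 = 5)
Q = 5 (Q = 5*1 = 5)
L(x) = 10 (L(x) = 2*5 = 10)
Y(w) = 7 (Y(w) = -2 + (0 - 3)**2 = -2 + (-3)**2 = -2 + 9 = 7)
(9 + L(1))*Y(K(0)) = (9 + 10)*7 = 19*7 = 133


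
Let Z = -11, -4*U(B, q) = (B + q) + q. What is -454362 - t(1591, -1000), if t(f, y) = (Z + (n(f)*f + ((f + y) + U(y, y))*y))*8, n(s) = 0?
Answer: 10273726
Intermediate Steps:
U(B, q) = -q/2 - B/4 (U(B, q) = -((B + q) + q)/4 = -(B + 2*q)/4 = -q/2 - B/4)
t(f, y) = -88 + 8*y*(f + y/4) (t(f, y) = (-11 + (0*f + ((f + y) + (-y/2 - y/4))*y))*8 = (-11 + (0 + ((f + y) - 3*y/4)*y))*8 = (-11 + (0 + (f + y/4)*y))*8 = (-11 + (0 + y*(f + y/4)))*8 = (-11 + y*(f + y/4))*8 = -88 + 8*y*(f + y/4))
-454362 - t(1591, -1000) = -454362 - (-88 + 2*(-1000)² + 8*1591*(-1000)) = -454362 - (-88 + 2*1000000 - 12728000) = -454362 - (-88 + 2000000 - 12728000) = -454362 - 1*(-10728088) = -454362 + 10728088 = 10273726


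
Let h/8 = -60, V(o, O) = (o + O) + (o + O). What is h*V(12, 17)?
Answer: -27840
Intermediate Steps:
V(o, O) = 2*O + 2*o (V(o, O) = (O + o) + (O + o) = 2*O + 2*o)
h = -480 (h = 8*(-60) = -480)
h*V(12, 17) = -480*(2*17 + 2*12) = -480*(34 + 24) = -480*58 = -27840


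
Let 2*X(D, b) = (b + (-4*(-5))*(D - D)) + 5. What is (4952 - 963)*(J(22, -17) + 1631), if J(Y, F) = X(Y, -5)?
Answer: 6506059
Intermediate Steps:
X(D, b) = 5/2 + b/2 (X(D, b) = ((b + (-4*(-5))*(D - D)) + 5)/2 = ((b + 20*0) + 5)/2 = ((b + 0) + 5)/2 = (b + 5)/2 = (5 + b)/2 = 5/2 + b/2)
J(Y, F) = 0 (J(Y, F) = 5/2 + (½)*(-5) = 5/2 - 5/2 = 0)
(4952 - 963)*(J(22, -17) + 1631) = (4952 - 963)*(0 + 1631) = 3989*1631 = 6506059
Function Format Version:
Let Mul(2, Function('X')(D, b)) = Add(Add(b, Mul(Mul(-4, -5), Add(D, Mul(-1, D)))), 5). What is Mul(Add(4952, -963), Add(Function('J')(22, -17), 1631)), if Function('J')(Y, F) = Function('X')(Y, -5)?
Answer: 6506059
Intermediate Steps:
Function('X')(D, b) = Add(Rational(5, 2), Mul(Rational(1, 2), b)) (Function('X')(D, b) = Mul(Rational(1, 2), Add(Add(b, Mul(Mul(-4, -5), Add(D, Mul(-1, D)))), 5)) = Mul(Rational(1, 2), Add(Add(b, Mul(20, 0)), 5)) = Mul(Rational(1, 2), Add(Add(b, 0), 5)) = Mul(Rational(1, 2), Add(b, 5)) = Mul(Rational(1, 2), Add(5, b)) = Add(Rational(5, 2), Mul(Rational(1, 2), b)))
Function('J')(Y, F) = 0 (Function('J')(Y, F) = Add(Rational(5, 2), Mul(Rational(1, 2), -5)) = Add(Rational(5, 2), Rational(-5, 2)) = 0)
Mul(Add(4952, -963), Add(Function('J')(22, -17), 1631)) = Mul(Add(4952, -963), Add(0, 1631)) = Mul(3989, 1631) = 6506059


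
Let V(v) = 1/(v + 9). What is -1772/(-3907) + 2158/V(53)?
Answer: 522742744/3907 ≈ 1.3380e+5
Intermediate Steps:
V(v) = 1/(9 + v)
-1772/(-3907) + 2158/V(53) = -1772/(-3907) + 2158/(1/(9 + 53)) = -1772*(-1/3907) + 2158/(1/62) = 1772/3907 + 2158/(1/62) = 1772/3907 + 2158*62 = 1772/3907 + 133796 = 522742744/3907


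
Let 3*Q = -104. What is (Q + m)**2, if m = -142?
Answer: 280900/9 ≈ 31211.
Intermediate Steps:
Q = -104/3 (Q = (1/3)*(-104) = -104/3 ≈ -34.667)
(Q + m)**2 = (-104/3 - 142)**2 = (-530/3)**2 = 280900/9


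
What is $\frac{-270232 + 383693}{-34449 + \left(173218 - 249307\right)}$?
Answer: $- \frac{113461}{110538} \approx -1.0264$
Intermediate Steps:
$\frac{-270232 + 383693}{-34449 + \left(173218 - 249307\right)} = \frac{113461}{-34449 - 76089} = \frac{113461}{-110538} = 113461 \left(- \frac{1}{110538}\right) = - \frac{113461}{110538}$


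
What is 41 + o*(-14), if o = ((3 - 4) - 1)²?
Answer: -15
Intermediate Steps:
o = 4 (o = (-1 - 1)² = (-2)² = 4)
41 + o*(-14) = 41 + 4*(-14) = 41 - 56 = -15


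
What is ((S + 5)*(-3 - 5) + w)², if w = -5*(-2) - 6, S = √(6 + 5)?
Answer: 2000 + 576*√11 ≈ 3910.4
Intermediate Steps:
S = √11 ≈ 3.3166
w = 4 (w = 10 - 6 = 4)
((S + 5)*(-3 - 5) + w)² = ((√11 + 5)*(-3 - 5) + 4)² = ((5 + √11)*(-8) + 4)² = ((-40 - 8*√11) + 4)² = (-36 - 8*√11)²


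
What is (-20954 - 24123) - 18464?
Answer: -63541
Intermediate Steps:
(-20954 - 24123) - 18464 = -45077 - 18464 = -63541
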